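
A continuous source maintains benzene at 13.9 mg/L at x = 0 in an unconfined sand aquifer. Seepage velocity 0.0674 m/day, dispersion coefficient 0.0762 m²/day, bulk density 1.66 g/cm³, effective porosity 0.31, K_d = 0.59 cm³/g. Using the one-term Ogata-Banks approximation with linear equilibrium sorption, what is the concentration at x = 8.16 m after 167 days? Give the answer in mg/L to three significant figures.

0.191 mg/L

Retardation factor R = 1 + ρ_b·K_d/n = 1 + 1.66 × 0.59/0.31 = 4.159.
Sorption retards both mechanisms: v_R = v/R = 0.01621 m/day, D_R = D/R = 0.01832 m²/day.
v_R·t = 0.01621 × 167 = 2.70707 m; 2√(D_R t) = 3.498 m; argument = (8.16 − 2.70707)/3.498 = 1.559.
C = C₀ × ½·erfc(1.559) = 13.9 × 0.01374 = 0.191 mg/L.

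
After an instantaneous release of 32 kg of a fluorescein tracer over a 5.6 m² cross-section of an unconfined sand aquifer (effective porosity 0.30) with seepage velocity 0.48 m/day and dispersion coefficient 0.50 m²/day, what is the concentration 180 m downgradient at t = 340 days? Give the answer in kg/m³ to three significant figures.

0.272 kg/m³

For an instantaneous plane source, C(x,t) = M/(n_e·A·√(4πDt)) · exp(−(x−vt)²/(4Dt)), with n_e·A the pore (flow) area.
Plume center vt = 0.48 × 340 = 163.2 m, so the well at 180 m is 16.8 m downgradient of the peak.
√(4πDt) = 46.22 m, giving peak height M/(n_e·A·√(4πDt)) = 32/(0.30 × 5.6 × 46.22) = 0.4121 kg/m³.
(x−vt)²/(4Dt) = (16.8)²/(4 × 0.50 × 340) = 0.4151; exp(−0.4151) = 0.6603.
C = 0.4121 × 0.6603 = 0.272 kg/m³.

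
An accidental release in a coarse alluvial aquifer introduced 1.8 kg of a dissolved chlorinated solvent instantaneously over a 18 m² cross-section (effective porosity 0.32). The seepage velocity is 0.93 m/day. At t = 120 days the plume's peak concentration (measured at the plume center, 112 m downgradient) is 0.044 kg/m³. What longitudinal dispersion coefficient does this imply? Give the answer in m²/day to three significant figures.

0.0335 m²/day

At the plume center C_max = M/(n_e·A·√(4πDt)), so D = M²/(4πt·(n_e·A·C_max)²).
n_e·A·C_max = 0.32 × 18 × 0.044 = 0.2534 kg/m.
D = 1.8²/(4π × 120 × 0.2534²) = 0.0335 m²/day.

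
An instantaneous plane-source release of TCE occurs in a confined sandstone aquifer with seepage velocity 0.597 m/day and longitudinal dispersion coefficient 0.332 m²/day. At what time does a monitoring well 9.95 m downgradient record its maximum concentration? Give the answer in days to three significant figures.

For the 1D instantaneous-source solution, setting ∂C/∂t = 0 at fixed x gives v²t² + 2Dt − x² = 0, so t = (√(D² + v²x²) − D)/v².
√(D² + v²x²) = √(0.332² + 0.597² × 9.95²) = 5.949; v² = 0.356409.
t = (5.949 − 0.332)/0.356409 = 15.8 days (vs. the pure-advection estimate x/v = 16.7 d).

15.8 days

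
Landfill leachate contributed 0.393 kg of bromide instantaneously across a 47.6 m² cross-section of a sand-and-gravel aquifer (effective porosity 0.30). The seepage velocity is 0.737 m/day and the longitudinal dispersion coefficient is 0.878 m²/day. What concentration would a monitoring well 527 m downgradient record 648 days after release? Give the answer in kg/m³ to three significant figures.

0.000111 kg/m³

For an instantaneous plane source, C(x,t) = M/(n_e·A·√(4πDt)) · exp(−(x−vt)²/(4Dt)), with n_e·A the pore (flow) area.
Plume center vt = 0.737 × 648 = 477.576 m, so the well at 527 m is 49.424 m downgradient of the peak.
√(4πDt) = 84.56 m, giving peak height M/(n_e·A·√(4πDt)) = 0.393/(0.30 × 47.6 × 84.56) = 0.0003255 kg/m³.
(x−vt)²/(4Dt) = (49.424)²/(4 × 0.878 × 648) = 1.073; exp(−1.073) = 0.3420.
C = 0.0003255 × 0.3420 = 0.000111 kg/m³.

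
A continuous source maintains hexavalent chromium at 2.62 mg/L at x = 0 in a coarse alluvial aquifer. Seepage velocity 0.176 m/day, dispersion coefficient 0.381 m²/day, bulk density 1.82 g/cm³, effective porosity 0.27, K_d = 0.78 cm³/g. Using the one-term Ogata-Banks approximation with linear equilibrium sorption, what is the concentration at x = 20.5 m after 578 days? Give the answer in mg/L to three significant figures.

0.803 mg/L

Retardation factor R = 1 + ρ_b·K_d/n = 1 + 1.82 × 0.78/0.27 = 6.258.
Sorption retards both mechanisms: v_R = v/R = 0.02812 m/day, D_R = D/R = 0.06088 m²/day.
v_R·t = 0.02812 × 578 = 16.25336 m; 2√(D_R t) = 11.86 m; argument = (20.5 − 16.25336)/11.86 = 0.3581.
C = C₀ × ½·erfc(0.3581) = 2.62 × 0.3063 = 0.803 mg/L.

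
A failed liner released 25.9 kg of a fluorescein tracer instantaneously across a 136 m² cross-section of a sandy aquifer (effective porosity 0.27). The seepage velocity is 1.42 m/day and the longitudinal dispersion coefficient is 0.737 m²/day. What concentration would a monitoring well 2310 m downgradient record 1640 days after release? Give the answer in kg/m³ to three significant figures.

0.00532 kg/m³

For an instantaneous plane source, C(x,t) = M/(n_e·A·√(4πDt)) · exp(−(x−vt)²/(4Dt)), with n_e·A the pore (flow) area.
Plume center vt = 1.42 × 1640 = 2328.8 m, so the well at 2310 m is 18.8 m upgradient of the peak.
√(4πDt) = 123.2 m, giving peak height M/(n_e·A·√(4πDt)) = 25.9/(0.27 × 136 × 123.2) = 0.005725 kg/m³.
(x−vt)²/(4Dt) = (-18.8)²/(4 × 0.737 × 1640) = 0.07310; exp(−0.07310) = 0.9295.
C = 0.005725 × 0.9295 = 0.00532 kg/m³.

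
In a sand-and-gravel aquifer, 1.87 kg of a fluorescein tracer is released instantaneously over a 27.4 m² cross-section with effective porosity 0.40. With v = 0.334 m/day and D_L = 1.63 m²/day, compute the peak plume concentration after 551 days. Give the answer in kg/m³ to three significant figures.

The peak of an instantaneous 1D plume sits at x = vt; there the Gaussian factor is 1 and C_max = M/(n_e·A·√(4πDt)), where n_e·A is the pore area the mass is dissolved in.
√(4πDt) = √(4π × 1.63 × 551) = 106.2 m, so C_max = 1.87/(0.40 × 27.4 × 106.2) = 0.00161 kg/m³.

0.00161 kg/m³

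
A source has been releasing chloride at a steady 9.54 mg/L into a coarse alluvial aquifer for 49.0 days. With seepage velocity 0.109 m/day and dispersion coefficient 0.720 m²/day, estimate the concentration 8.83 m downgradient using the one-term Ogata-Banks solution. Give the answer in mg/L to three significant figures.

3.23 mg/L

For a continuous step input, C/C₀ ≈ ½·erfc((x−vt)/(2√(Dt))).
vt = 0.109 × 49.0 = 5.341 m and 2√(Dt) = 2√(0.720 × 49.0) = 11.88 m.
Argument (x−vt)/(2√(Dt)) = (8.83 − 5.341)/11.88 = 0.2937; ½·erfc(0.2937) = 0.3389.
C = 9.54 × 0.3389 = 3.23 mg/L.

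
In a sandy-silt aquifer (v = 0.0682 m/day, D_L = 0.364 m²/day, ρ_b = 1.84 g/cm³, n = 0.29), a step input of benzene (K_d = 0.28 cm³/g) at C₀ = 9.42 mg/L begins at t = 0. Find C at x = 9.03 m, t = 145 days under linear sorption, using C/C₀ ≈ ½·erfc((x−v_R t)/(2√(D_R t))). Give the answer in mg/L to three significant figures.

1.77 mg/L

Retardation factor R = 1 + ρ_b·K_d/n = 1 + 1.84 × 0.28/0.29 = 2.777.
Sorption retards both mechanisms: v_R = v/R = 0.02456 m/day, D_R = D/R = 0.1311 m²/day.
v_R·t = 0.02456 × 145 = 3.5612 m; 2√(D_R t) = 8.720 m; argument = (9.03 − 3.5612)/8.720 = 0.6272.
C = C₀ × ½·erfc(0.6272) = 9.42 × 0.1875 = 1.77 mg/L.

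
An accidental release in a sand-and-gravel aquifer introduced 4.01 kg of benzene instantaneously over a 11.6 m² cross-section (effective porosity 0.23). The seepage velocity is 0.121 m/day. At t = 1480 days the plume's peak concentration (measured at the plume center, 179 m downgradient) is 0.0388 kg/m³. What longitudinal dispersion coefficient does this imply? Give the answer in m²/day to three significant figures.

At the plume center C_max = M/(n_e·A·√(4πDt)), so D = M²/(4πt·(n_e·A·C_max)²).
n_e·A·C_max = 0.23 × 11.6 × 0.0388 = 0.1035 kg/m.
D = 4.01²/(4π × 1480 × 0.1035²) = 0.0807 m²/day.

0.0807 m²/day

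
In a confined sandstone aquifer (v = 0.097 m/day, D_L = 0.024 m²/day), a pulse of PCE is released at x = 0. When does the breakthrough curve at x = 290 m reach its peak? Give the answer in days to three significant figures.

For the 1D instantaneous-source solution, setting ∂C/∂t = 0 at fixed x gives v²t² + 2Dt − x² = 0, so t = (√(D² + v²x²) − D)/v².
√(D² + v²x²) = √(0.024² + 0.097² × 290²) = 28.13; v² = 0.009409.
t = (28.13 − 0.024)/0.009409 = 2990 days (vs. the pure-advection estimate x/v = 2990 d).

2990 days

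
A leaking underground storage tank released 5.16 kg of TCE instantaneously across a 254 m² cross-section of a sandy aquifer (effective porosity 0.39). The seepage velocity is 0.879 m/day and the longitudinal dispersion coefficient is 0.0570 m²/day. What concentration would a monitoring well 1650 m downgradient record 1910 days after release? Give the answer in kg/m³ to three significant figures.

0.000207 kg/m³

For an instantaneous plane source, C(x,t) = M/(n_e·A·√(4πDt)) · exp(−(x−vt)²/(4Dt)), with n_e·A the pore (flow) area.
Plume center vt = 0.879 × 1910 = 1678.89 m, so the well at 1650 m is 28.89 m upgradient of the peak.
√(4πDt) = 36.99 m, giving peak height M/(n_e·A·√(4πDt)) = 5.16/(0.39 × 254 × 36.99) = 0.001408 kg/m³.
(x−vt)²/(4Dt) = (-28.89)²/(4 × 0.0570 × 1910) = 1.917; exp(−1.917) = 0.1470.
C = 0.001408 × 0.1470 = 0.000207 kg/m³.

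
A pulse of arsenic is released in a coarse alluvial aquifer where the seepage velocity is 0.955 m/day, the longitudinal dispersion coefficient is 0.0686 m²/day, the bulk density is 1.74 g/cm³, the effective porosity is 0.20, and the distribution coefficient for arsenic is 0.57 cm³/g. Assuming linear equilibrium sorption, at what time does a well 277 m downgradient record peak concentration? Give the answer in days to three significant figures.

1730 days

Retardation factor R = 1 + ρ_b·K_d/n = 1 + 1.74 × 0.57/0.20 = 5.959.
Sorption retards both mechanisms: v_R = v/R = 0.1603 m/day, D_R = D/R = 0.01151 m²/day.
Peak time from v_R²t² + 2D_R t − x² = 0: t = (√(D_R² + v_R²x²) − D_R)/v_R².
√(D_R² + v_R²x²) = √(0.01151² + 0.1603² × 277²) = 44.40; v_R² = 0.02570.
t = (44.40 − 0.01151)/0.02570 = 1730 days.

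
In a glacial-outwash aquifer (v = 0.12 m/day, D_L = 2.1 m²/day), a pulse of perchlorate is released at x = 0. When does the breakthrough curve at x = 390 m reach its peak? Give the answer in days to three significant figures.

For the 1D instantaneous-source solution, setting ∂C/∂t = 0 at fixed x gives v²t² + 2Dt − x² = 0, so t = (√(D² + v²x²) − D)/v².
√(D² + v²x²) = √(2.1² + 0.12² × 390²) = 46.85; v² = 0.0144.
t = (46.85 − 2.1)/0.0144 = 3110 days (vs. the pure-advection estimate x/v = 3250 d).

3110 days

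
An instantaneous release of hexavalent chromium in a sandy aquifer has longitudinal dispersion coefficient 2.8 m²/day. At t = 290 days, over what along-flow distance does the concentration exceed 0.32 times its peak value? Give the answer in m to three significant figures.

122 m

The plume is Gaussian with σ = √(2Dt) = √(2 × 2.8 × 290) = 40.30 m.
C/C_peak = exp(−Δx²/(2σ²)) = 0.32 ⇒ Δx = σ·√(−2 ln 0.32) = 40.30 × 1.510 = 60.85 m.
Width = 2Δx = 122 m.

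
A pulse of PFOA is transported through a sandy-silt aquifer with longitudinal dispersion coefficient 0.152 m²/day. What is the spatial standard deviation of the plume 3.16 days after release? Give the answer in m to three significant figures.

0.980 m

Dispersive spreading gives a Gaussian with σ² = 2Dt; advection only shifts the center.
σ = √(2 × 0.152 × 3.16) = 0.980 m.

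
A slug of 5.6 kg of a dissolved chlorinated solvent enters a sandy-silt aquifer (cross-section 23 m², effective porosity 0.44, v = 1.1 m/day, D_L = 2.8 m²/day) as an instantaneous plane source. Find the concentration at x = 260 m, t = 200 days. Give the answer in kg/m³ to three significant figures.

0.00323 kg/m³

For an instantaneous plane source, C(x,t) = M/(n_e·A·√(4πDt)) · exp(−(x−vt)²/(4Dt)), with n_e·A the pore (flow) area.
Plume center vt = 1.1 × 200 = 220 m, so the well at 260 m is 40 m downgradient of the peak.
√(4πDt) = 83.89 m, giving peak height M/(n_e·A·√(4πDt)) = 5.6/(0.44 × 23 × 83.89) = 0.006596 kg/m³.
(x−vt)²/(4Dt) = (40)²/(4 × 2.8 × 200) = 0.7143; exp(−0.7143) = 0.4895.
C = 0.006596 × 0.4895 = 0.00323 kg/m³.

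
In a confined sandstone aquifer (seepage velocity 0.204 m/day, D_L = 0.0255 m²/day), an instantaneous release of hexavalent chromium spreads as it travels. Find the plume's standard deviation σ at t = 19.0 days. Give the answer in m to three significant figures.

0.984 m

Dispersive spreading gives a Gaussian with σ² = 2Dt; advection only shifts the center.
σ = √(2 × 0.0255 × 19.0) = 0.984 m.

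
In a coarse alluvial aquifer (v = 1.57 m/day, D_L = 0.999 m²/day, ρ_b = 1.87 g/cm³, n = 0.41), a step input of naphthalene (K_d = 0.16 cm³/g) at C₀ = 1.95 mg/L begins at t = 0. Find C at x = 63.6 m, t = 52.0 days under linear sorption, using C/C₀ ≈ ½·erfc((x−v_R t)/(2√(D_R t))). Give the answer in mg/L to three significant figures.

0.0334 mg/L

Retardation factor R = 1 + ρ_b·K_d/n = 1 + 1.87 × 0.16/0.41 = 1.730.
Sorption retards both mechanisms: v_R = v/R = 0.9075 m/day, D_R = D/R = 0.5775 m²/day.
v_R·t = 0.9075 × 52.0 = 47.19 m; 2√(D_R t) = 10.96 m; argument = (63.6 − 47.19)/10.96 = 1.497.
C = C₀ × ½·erfc(1.497) = 1.95 × 0.01713 = 0.0334 mg/L.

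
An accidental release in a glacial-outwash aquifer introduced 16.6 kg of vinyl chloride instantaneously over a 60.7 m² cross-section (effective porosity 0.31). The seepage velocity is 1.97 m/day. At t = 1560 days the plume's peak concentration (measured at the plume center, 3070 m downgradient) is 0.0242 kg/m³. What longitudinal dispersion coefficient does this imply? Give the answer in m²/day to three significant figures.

0.0678 m²/day

At the plume center C_max = M/(n_e·A·√(4πDt)), so D = M²/(4πt·(n_e·A·C_max)²).
n_e·A·C_max = 0.31 × 60.7 × 0.0242 = 0.4554 kg/m.
D = 16.6²/(4π × 1560 × 0.4554²) = 0.0678 m²/day.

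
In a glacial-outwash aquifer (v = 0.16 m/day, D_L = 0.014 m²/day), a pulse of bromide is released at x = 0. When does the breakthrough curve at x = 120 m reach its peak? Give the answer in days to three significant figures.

For the 1D instantaneous-source solution, setting ∂C/∂t = 0 at fixed x gives v²t² + 2Dt − x² = 0, so t = (√(D² + v²x²) − D)/v².
√(D² + v²x²) = √(0.014² + 0.16² × 120²) = 19.20; v² = 0.0256.
t = (19.20 − 0.014)/0.0256 = 749 days (vs. the pure-advection estimate x/v = 750 d).

749 days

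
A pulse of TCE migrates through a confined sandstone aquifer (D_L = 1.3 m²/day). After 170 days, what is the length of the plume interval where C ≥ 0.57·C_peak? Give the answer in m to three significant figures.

44.6 m

The plume is Gaussian with σ = √(2Dt) = √(2 × 1.3 × 170) = 21.02 m.
C/C_peak = exp(−Δx²/(2σ²)) = 0.57 ⇒ Δx = σ·√(−2 ln 0.57) = 21.02 × 1.060 = 22.28 m.
Width = 2Δx = 44.6 m.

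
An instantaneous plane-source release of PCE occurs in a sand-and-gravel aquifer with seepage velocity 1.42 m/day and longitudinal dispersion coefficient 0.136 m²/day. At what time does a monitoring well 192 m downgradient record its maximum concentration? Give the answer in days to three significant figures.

For the 1D instantaneous-source solution, setting ∂C/∂t = 0 at fixed x gives v²t² + 2Dt − x² = 0, so t = (√(D² + v²x²) − D)/v².
√(D² + v²x²) = √(0.136² + 1.42² × 192²) = 272.6; v² = 2.0164.
t = (272.6 − 0.136)/2.0164 = 135 days (vs. the pure-advection estimate x/v = 135 d).

135 days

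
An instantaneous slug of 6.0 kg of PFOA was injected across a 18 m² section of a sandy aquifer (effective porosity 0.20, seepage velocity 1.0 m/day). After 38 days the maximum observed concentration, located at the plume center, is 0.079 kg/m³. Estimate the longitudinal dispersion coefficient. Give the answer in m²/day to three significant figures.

At the plume center C_max = M/(n_e·A·√(4πDt)), so D = M²/(4πt·(n_e·A·C_max)²).
n_e·A·C_max = 0.20 × 18 × 0.079 = 0.2844 kg/m.
D = 6.0²/(4π × 38 × 0.2844²) = 0.932 m²/day.

0.932 m²/day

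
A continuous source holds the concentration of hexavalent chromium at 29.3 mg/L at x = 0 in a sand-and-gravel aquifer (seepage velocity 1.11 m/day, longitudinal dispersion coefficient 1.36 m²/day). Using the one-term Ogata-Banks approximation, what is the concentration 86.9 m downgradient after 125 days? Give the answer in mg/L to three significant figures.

For a continuous step input, C/C₀ ≈ ½·erfc((x−vt)/(2√(Dt))).
vt = 1.11 × 125 = 138.75 m and 2√(Dt) = 2√(1.36 × 125) = 26.08 m.
Argument (x−vt)/(2√(Dt)) = (86.9 − 138.75)/26.08 = -1.988; ½·erfc(-1.988) = 0.9975.
C = 29.3 × 0.9975 = 29.2 mg/L.

29.2 mg/L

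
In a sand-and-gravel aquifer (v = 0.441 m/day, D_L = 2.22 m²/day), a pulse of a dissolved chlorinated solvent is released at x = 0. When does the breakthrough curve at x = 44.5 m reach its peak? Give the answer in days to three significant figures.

For the 1D instantaneous-source solution, setting ∂C/∂t = 0 at fixed x gives v²t² + 2Dt − x² = 0, so t = (√(D² + v²x²) − D)/v².
√(D² + v²x²) = √(2.22² + 0.441² × 44.5²) = 19.75; v² = 0.194481.
t = (19.75 − 2.22)/0.194481 = 90.1 days (vs. the pure-advection estimate x/v = 101 d).

90.1 days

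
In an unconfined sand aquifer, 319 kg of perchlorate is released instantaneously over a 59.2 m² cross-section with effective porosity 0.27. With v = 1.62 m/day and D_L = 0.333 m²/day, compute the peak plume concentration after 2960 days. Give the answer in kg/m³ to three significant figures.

0.179 kg/m³

The peak of an instantaneous 1D plume sits at x = vt; there the Gaussian factor is 1 and C_max = M/(n_e·A·√(4πDt)), where n_e·A is the pore area the mass is dissolved in.
√(4πDt) = √(4π × 0.333 × 2960) = 111.3 m, so C_max = 319/(0.27 × 59.2 × 111.3) = 0.179 kg/m³.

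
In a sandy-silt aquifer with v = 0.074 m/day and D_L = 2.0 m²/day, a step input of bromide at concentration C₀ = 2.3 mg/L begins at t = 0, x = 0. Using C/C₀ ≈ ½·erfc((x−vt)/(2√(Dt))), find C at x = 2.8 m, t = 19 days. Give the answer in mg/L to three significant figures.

1.00 mg/L

For a continuous step input, C/C₀ ≈ ½·erfc((x−vt)/(2√(Dt))).
vt = 0.074 × 19 = 1.406 m and 2√(Dt) = 2√(2.0 × 19) = 12.33 m.
Argument (x−vt)/(2√(Dt)) = (2.8 − 1.406)/12.33 = 0.1131; ½·erfc(0.1131) = 0.4365.
C = 2.3 × 0.4365 = 1.00 mg/L.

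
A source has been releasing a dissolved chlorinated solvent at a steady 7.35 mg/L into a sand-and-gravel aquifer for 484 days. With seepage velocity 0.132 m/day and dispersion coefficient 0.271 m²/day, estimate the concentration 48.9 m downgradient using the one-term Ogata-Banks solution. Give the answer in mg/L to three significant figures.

6.05 mg/L

For a continuous step input, C/C₀ ≈ ½·erfc((x−vt)/(2√(Dt))).
vt = 0.132 × 484 = 63.888 m and 2√(Dt) = 2√(0.271 × 484) = 22.91 m.
Argument (x−vt)/(2√(Dt)) = (48.9 − 63.888)/22.91 = -0.6542; ½·erfc(-0.6542) = 0.8226.
C = 7.35 × 0.8226 = 6.05 mg/L.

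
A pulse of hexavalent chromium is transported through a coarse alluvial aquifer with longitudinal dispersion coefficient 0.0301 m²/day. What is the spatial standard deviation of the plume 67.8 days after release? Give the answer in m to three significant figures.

2.02 m

Dispersive spreading gives a Gaussian with σ² = 2Dt; advection only shifts the center.
σ = √(2 × 0.0301 × 67.8) = 2.02 m.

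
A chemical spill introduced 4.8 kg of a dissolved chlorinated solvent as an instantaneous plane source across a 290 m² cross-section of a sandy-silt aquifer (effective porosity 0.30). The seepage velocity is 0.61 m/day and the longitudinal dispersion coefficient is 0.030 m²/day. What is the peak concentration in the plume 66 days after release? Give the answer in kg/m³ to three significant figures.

The peak of an instantaneous 1D plume sits at x = vt; there the Gaussian factor is 1 and C_max = M/(n_e·A·√(4πDt)), where n_e·A is the pore area the mass is dissolved in.
√(4πDt) = √(4π × 0.030 × 66) = 4.988 m, so C_max = 4.8/(0.30 × 290 × 4.988) = 0.0111 kg/m³.

0.0111 kg/m³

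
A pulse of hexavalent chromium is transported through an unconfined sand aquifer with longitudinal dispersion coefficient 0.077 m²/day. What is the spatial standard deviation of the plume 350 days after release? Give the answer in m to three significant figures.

Dispersive spreading gives a Gaussian with σ² = 2Dt; advection only shifts the center.
σ = √(2 × 0.077 × 350) = 7.34 m.

7.34 m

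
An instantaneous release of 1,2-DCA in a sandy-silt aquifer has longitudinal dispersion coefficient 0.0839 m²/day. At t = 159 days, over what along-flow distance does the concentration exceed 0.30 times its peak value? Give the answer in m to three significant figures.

The plume is Gaussian with σ = √(2Dt) = √(2 × 0.0839 × 159) = 5.165 m.
C/C_peak = exp(−Δx²/(2σ²)) = 0.30 ⇒ Δx = σ·√(−2 ln 0.30) = 5.165 × 1.552 = 8.016 m.
Width = 2Δx = 16.0 m.

16.0 m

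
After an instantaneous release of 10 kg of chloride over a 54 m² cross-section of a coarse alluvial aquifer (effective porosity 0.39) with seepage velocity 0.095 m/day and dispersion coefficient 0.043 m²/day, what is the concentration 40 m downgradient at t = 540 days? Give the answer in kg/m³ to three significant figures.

0.00703 kg/m³

For an instantaneous plane source, C(x,t) = M/(n_e·A·√(4πDt)) · exp(−(x−vt)²/(4Dt)), with n_e·A the pore (flow) area.
Plume center vt = 0.095 × 540 = 51.3 m, so the well at 40 m is 11.3 m upgradient of the peak.
√(4πDt) = 17.08 m, giving peak height M/(n_e·A·√(4πDt)) = 10/(0.39 × 54 × 17.08) = 0.02780 kg/m³.
(x−vt)²/(4Dt) = (-11.3)²/(4 × 0.043 × 540) = 1.375; exp(−1.375) = 0.2528.
C = 0.02780 × 0.2528 = 0.00703 kg/m³.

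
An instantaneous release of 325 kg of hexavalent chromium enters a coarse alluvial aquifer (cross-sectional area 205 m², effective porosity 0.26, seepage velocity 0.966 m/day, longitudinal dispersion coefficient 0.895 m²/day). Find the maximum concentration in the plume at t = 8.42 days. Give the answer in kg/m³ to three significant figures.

0.627 kg/m³

The peak of an instantaneous 1D plume sits at x = vt; there the Gaussian factor is 1 and C_max = M/(n_e·A·√(4πDt)), where n_e·A is the pore area the mass is dissolved in.
√(4πDt) = √(4π × 0.895 × 8.42) = 9.731 m, so C_max = 325/(0.26 × 205 × 9.731) = 0.627 kg/m³.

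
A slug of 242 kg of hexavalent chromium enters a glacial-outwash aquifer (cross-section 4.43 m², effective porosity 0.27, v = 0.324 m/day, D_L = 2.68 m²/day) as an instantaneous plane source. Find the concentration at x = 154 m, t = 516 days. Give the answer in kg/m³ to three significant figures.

For an instantaneous plane source, C(x,t) = M/(n_e·A·√(4πDt)) · exp(−(x−vt)²/(4Dt)), with n_e·A the pore (flow) area.
Plume center vt = 0.324 × 516 = 167.184 m, so the well at 154 m is 13.184 m upgradient of the peak.
√(4πDt) = 131.8 m, giving peak height M/(n_e·A·√(4πDt)) = 242/(0.27 × 4.43 × 131.8) = 1.535 kg/m³.
(x−vt)²/(4Dt) = (-13.184)²/(4 × 2.68 × 516) = 0.03142; exp(−0.03142) = 0.9691.
C = 1.535 × 0.9691 = 1.49 kg/m³.

1.49 kg/m³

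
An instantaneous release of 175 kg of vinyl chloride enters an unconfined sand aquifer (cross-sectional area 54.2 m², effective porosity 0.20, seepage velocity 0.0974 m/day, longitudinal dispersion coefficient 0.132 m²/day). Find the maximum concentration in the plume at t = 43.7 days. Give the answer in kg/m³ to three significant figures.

1.90 kg/m³

The peak of an instantaneous 1D plume sits at x = vt; there the Gaussian factor is 1 and C_max = M/(n_e·A·√(4πDt)), where n_e·A is the pore area the mass is dissolved in.
√(4πDt) = √(4π × 0.132 × 43.7) = 8.514 m, so C_max = 175/(0.20 × 54.2 × 8.514) = 1.90 kg/m³.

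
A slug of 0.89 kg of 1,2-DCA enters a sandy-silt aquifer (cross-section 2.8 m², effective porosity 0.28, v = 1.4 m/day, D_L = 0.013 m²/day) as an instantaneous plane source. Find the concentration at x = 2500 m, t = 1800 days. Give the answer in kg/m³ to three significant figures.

0.000922 kg/m³

For an instantaneous plane source, C(x,t) = M/(n_e·A·√(4πDt)) · exp(−(x−vt)²/(4Dt)), with n_e·A the pore (flow) area.
Plume center vt = 1.4 × 1800 = 2520 m, so the well at 2500 m is 20 m upgradient of the peak.
√(4πDt) = 17.15 m, giving peak height M/(n_e·A·√(4πDt)) = 0.89/(0.28 × 2.8 × 17.15) = 0.06619 kg/m³.
(x−vt)²/(4Dt) = (-20)²/(4 × 0.013 × 1800) = 4.274; exp(−4.274) = 0.01393.
C = 0.06619 × 0.01393 = 0.000922 kg/m³.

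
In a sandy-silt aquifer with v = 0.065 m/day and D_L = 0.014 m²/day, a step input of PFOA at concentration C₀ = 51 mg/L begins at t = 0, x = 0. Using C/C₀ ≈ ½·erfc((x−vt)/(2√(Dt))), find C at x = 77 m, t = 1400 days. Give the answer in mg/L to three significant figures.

For a continuous step input, C/C₀ ≈ ½·erfc((x−vt)/(2√(Dt))).
vt = 0.065 × 1400 = 91 m and 2√(Dt) = 2√(0.014 × 1400) = 8.854 m.
Argument (x−vt)/(2√(Dt)) = (77 − 91)/8.854 = -1.581; ½·erfc(-1.581) = 0.9873.
C = 51 × 0.9873 = 50.4 mg/L.

50.4 mg/L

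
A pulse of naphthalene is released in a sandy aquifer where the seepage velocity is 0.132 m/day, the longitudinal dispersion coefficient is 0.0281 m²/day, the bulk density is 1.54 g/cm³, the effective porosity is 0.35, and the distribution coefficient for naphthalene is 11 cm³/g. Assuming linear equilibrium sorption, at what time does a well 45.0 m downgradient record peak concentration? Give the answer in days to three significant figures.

Retardation factor R = 1 + ρ_b·K_d/n = 1 + 1.54 × 11/0.35 = 49.40.
Sorption retards both mechanisms: v_R = v/R = 0.002672 m/day, D_R = D/R = 0.0005688 m²/day.
Peak time from v_R²t² + 2D_R t − x² = 0: t = (√(D_R² + v_R²x²) − D_R)/v_R².
√(D_R² + v_R²x²) = √(0.0005688² + 0.002672² × 45.0²) = 0.1202; v_R² = 7.140e-06.
t = (0.1202 − 0.0005688)/7.140e-06 = 16800 days.

16800 days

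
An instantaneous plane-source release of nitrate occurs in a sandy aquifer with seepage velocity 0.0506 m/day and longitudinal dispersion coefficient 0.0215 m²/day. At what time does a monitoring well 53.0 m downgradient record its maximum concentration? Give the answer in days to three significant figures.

1040 days

For the 1D instantaneous-source solution, setting ∂C/∂t = 0 at fixed x gives v²t² + 2Dt − x² = 0, so t = (√(D² + v²x²) − D)/v².
√(D² + v²x²) = √(0.0215² + 0.0506² × 53.0²) = 2.682; v² = 0.00256036.
t = (2.682 − 0.0215)/0.00256036 = 1040 days (vs. the pure-advection estimate x/v = 1050 d).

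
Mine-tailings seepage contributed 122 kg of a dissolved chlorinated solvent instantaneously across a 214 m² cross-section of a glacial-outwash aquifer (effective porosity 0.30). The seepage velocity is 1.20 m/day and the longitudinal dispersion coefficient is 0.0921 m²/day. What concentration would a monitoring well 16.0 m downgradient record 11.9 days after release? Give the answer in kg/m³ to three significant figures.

For an instantaneous plane source, C(x,t) = M/(n_e·A·√(4πDt)) · exp(−(x−vt)²/(4Dt)), with n_e·A the pore (flow) area.
Plume center vt = 1.20 × 11.9 = 14.28 m, so the well at 16.0 m is 1.72 m downgradient of the peak.
√(4πDt) = 3.711 m, giving peak height M/(n_e·A·√(4πDt)) = 122/(0.30 × 214 × 3.711) = 0.5121 kg/m³.
(x−vt)²/(4Dt) = (1.72)²/(4 × 0.0921 × 11.9) = 0.6748; exp(−0.6748) = 0.5093.
C = 0.5121 × 0.5093 = 0.261 kg/m³.

0.261 kg/m³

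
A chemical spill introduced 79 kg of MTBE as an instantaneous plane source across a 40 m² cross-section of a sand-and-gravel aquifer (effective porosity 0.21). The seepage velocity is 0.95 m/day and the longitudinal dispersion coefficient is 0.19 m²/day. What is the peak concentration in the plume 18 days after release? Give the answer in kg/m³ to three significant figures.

The peak of an instantaneous 1D plume sits at x = vt; there the Gaussian factor is 1 and C_max = M/(n_e·A·√(4πDt)), where n_e·A is the pore area the mass is dissolved in.
√(4πDt) = √(4π × 0.19 × 18) = 6.556 m, so C_max = 79/(0.21 × 40 × 6.556) = 1.43 kg/m³.

1.43 kg/m³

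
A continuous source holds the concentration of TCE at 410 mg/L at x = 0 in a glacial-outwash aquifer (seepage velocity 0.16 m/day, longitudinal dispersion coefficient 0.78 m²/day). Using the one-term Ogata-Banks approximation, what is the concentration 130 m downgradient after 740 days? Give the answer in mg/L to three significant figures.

150 mg/L

For a continuous step input, C/C₀ ≈ ½·erfc((x−vt)/(2√(Dt))).
vt = 0.16 × 740 = 118.4 m and 2√(Dt) = 2√(0.78 × 740) = 48.05 m.
Argument (x−vt)/(2√(Dt)) = (130 − 118.4)/48.05 = 0.2414; ½·erfc(0.2414) = 0.3664.
C = 410 × 0.3664 = 150 mg/L.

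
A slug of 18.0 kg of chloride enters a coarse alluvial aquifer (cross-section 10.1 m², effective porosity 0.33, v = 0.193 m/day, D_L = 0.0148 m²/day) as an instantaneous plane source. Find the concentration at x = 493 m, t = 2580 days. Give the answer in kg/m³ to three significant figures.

For an instantaneous plane source, C(x,t) = M/(n_e·A·√(4πDt)) · exp(−(x−vt)²/(4Dt)), with n_e·A the pore (flow) area.
Plume center vt = 0.193 × 2580 = 497.94 m, so the well at 493 m is 4.94 m upgradient of the peak.
√(4πDt) = 21.91 m, giving peak height M/(n_e·A·√(4πDt)) = 18.0/(0.33 × 10.1 × 21.91) = 0.2465 kg/m³.
(x−vt)²/(4Dt) = (-4.94)²/(4 × 0.0148 × 2580) = 0.1598; exp(−0.1598) = 0.8523.
C = 0.2465 × 0.8523 = 0.210 kg/m³.

0.210 kg/m³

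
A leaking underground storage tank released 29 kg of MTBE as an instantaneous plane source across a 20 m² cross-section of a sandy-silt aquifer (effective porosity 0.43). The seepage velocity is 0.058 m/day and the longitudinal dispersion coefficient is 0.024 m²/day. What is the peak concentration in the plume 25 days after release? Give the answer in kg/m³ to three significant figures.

1.23 kg/m³

The peak of an instantaneous 1D plume sits at x = vt; there the Gaussian factor is 1 and C_max = M/(n_e·A·√(4πDt)), where n_e·A is the pore area the mass is dissolved in.
√(4πDt) = √(4π × 0.024 × 25) = 2.746 m, so C_max = 29/(0.43 × 20 × 2.746) = 1.23 kg/m³.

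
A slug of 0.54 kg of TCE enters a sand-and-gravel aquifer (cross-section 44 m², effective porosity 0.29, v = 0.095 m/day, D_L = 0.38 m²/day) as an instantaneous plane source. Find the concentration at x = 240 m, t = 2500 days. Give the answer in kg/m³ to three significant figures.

0.000387 kg/m³

For an instantaneous plane source, C(x,t) = M/(n_e·A·√(4πDt)) · exp(−(x−vt)²/(4Dt)), with n_e·A the pore (flow) area.
Plume center vt = 0.095 × 2500 = 237.5 m, so the well at 240 m is 2.5 m downgradient of the peak.
√(4πDt) = 109.3 m, giving peak height M/(n_e·A·√(4πDt)) = 0.54/(0.29 × 44 × 109.3) = 0.0003872 kg/m³.
(x−vt)²/(4Dt) = (2.5)²/(4 × 0.38 × 2500) = 0.001645; exp(−0.001645) = 0.9984.
C = 0.0003872 × 0.9984 = 0.000387 kg/m³.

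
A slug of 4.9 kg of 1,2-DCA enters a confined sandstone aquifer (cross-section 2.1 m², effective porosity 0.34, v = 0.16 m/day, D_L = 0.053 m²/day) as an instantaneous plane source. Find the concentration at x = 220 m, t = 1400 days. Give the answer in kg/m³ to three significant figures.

0.213 kg/m³

For an instantaneous plane source, C(x,t) = M/(n_e·A·√(4πDt)) · exp(−(x−vt)²/(4Dt)), with n_e·A the pore (flow) area.
Plume center vt = 0.16 × 1400 = 224 m, so the well at 220 m is 4 m upgradient of the peak.
√(4πDt) = 30.54 m, giving peak height M/(n_e·A·√(4πDt)) = 4.9/(0.34 × 2.1 × 30.54) = 0.2247 kg/m³.
(x−vt)²/(4Dt) = (-4)²/(4 × 0.053 × 1400) = 0.05391; exp(−0.05391) = 0.9475.
C = 0.2247 × 0.9475 = 0.213 kg/m³.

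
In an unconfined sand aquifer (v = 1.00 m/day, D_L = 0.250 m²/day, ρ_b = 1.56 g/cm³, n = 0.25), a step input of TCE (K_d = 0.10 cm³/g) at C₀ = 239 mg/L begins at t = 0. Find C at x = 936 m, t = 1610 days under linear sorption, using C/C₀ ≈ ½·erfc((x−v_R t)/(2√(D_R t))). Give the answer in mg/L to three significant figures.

Retardation factor R = 1 + ρ_b·K_d/n = 1 + 1.56 × 0.10/0.25 = 1.624.
Sorption retards both mechanisms: v_R = v/R = 0.6158 m/day, D_R = D/R = 0.1539 m²/day.
v_R·t = 0.6158 × 1610 = 991.438 m; 2√(D_R t) = 31.48 m; argument = (936 − 991.438)/31.48 = -1.761.
C = C₀ × ½·erfc(-1.761) = 239 × 0.9936 = 237 mg/L.

237 mg/L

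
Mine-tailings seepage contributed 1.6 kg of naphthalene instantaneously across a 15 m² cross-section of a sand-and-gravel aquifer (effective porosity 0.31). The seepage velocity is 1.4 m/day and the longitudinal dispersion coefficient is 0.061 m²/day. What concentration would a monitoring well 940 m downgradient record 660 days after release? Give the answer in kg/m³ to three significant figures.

For an instantaneous plane source, C(x,t) = M/(n_e·A·√(4πDt)) · exp(−(x−vt)²/(4Dt)), with n_e·A the pore (flow) area.
Plume center vt = 1.4 × 660 = 924 m, so the well at 940 m is 16 m downgradient of the peak.
√(4πDt) = 22.49 m, giving peak height M/(n_e·A·√(4πDt)) = 1.6/(0.31 × 15 × 22.49) = 0.01530 kg/m³.
(x−vt)²/(4Dt) = (16)²/(4 × 0.061 × 660) = 1.590; exp(−1.590) = 0.2039.
C = 0.01530 × 0.2039 = 0.00312 kg/m³.

0.00312 kg/m³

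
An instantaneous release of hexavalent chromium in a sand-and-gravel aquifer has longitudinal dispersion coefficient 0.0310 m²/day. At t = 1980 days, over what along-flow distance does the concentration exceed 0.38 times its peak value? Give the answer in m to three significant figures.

30.8 m

The plume is Gaussian with σ = √(2Dt) = √(2 × 0.0310 × 1980) = 11.08 m.
C/C_peak = exp(−Δx²/(2σ²)) = 0.38 ⇒ Δx = σ·√(−2 ln 0.38) = 11.08 × 1.391 = 15.41 m.
Width = 2Δx = 30.8 m.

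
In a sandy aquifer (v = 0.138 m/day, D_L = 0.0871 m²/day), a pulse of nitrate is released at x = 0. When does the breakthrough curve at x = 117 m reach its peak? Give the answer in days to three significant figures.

For the 1D instantaneous-source solution, setting ∂C/∂t = 0 at fixed x gives v²t² + 2Dt − x² = 0, so t = (√(D² + v²x²) − D)/v².
√(D² + v²x²) = √(0.0871² + 0.138² × 117²) = 16.15; v² = 0.019044.
t = (16.15 − 0.0871)/0.019044 = 843 days (vs. the pure-advection estimate x/v = 848 d).

843 days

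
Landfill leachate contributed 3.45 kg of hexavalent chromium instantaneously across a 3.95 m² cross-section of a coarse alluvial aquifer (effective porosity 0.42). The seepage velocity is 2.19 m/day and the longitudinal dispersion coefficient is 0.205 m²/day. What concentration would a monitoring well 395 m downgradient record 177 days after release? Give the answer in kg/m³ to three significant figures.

0.0670 kg/m³

For an instantaneous plane source, C(x,t) = M/(n_e·A·√(4πDt)) · exp(−(x−vt)²/(4Dt)), with n_e·A the pore (flow) area.
Plume center vt = 2.19 × 177 = 387.63 m, so the well at 395 m is 7.37 m downgradient of the peak.
√(4πDt) = 21.35 m, giving peak height M/(n_e·A·√(4πDt)) = 3.45/(0.42 × 3.95 × 21.35) = 0.09740 kg/m³.
(x−vt)²/(4Dt) = (7.37)²/(4 × 0.205 × 177) = 0.3742; exp(−0.3742) = 0.6878.
C = 0.09740 × 0.6878 = 0.0670 kg/m³.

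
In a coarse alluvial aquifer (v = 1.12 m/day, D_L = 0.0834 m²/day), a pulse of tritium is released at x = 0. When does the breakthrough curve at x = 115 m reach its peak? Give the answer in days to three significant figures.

For the 1D instantaneous-source solution, setting ∂C/∂t = 0 at fixed x gives v²t² + 2Dt − x² = 0, so t = (√(D² + v²x²) − D)/v².
√(D² + v²x²) = √(0.0834² + 1.12² × 115²) = 128.8; v² = 1.2544.
t = (128.8 − 0.0834)/1.2544 = 103 days (vs. the pure-advection estimate x/v = 103 d).

103 days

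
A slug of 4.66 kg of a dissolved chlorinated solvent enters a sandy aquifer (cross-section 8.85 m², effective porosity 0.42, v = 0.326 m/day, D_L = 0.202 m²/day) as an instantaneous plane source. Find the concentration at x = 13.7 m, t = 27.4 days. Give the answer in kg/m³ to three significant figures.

For an instantaneous plane source, C(x,t) = M/(n_e·A·√(4πDt)) · exp(−(x−vt)²/(4Dt)), with n_e·A the pore (flow) area.
Plume center vt = 0.326 × 27.4 = 8.9324 m, so the well at 13.7 m is 4.7676 m downgradient of the peak.
√(4πDt) = 8.340 m, giving peak height M/(n_e·A·√(4πDt)) = 4.66/(0.42 × 8.85 × 8.340) = 0.1503 kg/m³.
(x−vt)²/(4Dt) = (4.7676)²/(4 × 0.202 × 27.4) = 1.027; exp(−1.027) = 0.3581.
C = 0.1503 × 0.3581 = 0.0538 kg/m³.

0.0538 kg/m³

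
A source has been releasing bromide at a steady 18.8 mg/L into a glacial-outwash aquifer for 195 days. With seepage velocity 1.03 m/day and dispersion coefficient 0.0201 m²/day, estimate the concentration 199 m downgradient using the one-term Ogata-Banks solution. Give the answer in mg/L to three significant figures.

14.0 mg/L

For a continuous step input, C/C₀ ≈ ½·erfc((x−vt)/(2√(Dt))).
vt = 1.03 × 195 = 200.85 m and 2√(Dt) = 2√(0.0201 × 195) = 3.960 m.
Argument (x−vt)/(2√(Dt)) = (199 − 200.85)/3.960 = -0.4672; ½·erfc(-0.4672) = 0.7456.
C = 18.8 × 0.7456 = 14.0 mg/L.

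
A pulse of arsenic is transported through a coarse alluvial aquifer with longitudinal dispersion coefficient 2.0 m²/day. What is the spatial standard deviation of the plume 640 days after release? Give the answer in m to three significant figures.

Dispersive spreading gives a Gaussian with σ² = 2Dt; advection only shifts the center.
σ = √(2 × 2.0 × 640) = 50.6 m.

50.6 m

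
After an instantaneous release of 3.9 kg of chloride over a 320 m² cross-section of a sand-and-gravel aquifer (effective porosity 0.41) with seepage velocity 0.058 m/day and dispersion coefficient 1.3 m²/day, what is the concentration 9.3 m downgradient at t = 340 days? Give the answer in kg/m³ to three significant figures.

0.000375 kg/m³

For an instantaneous plane source, C(x,t) = M/(n_e·A·√(4πDt)) · exp(−(x−vt)²/(4Dt)), with n_e·A the pore (flow) area.
Plume center vt = 0.058 × 340 = 19.72 m, so the well at 9.3 m is 10.42 m upgradient of the peak.
√(4πDt) = 74.53 m, giving peak height M/(n_e·A·√(4πDt)) = 3.9/(0.41 × 320 × 74.53) = 0.0003988 kg/m³.
(x−vt)²/(4Dt) = (-10.42)²/(4 × 1.3 × 340) = 0.06141; exp(−0.06141) = 0.9404.
C = 0.0003988 × 0.9404 = 0.000375 kg/m³.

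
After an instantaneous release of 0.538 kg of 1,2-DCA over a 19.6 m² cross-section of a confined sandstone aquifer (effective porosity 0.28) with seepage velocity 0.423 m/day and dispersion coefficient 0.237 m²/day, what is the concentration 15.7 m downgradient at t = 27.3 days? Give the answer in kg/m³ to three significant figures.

0.00558 kg/m³

For an instantaneous plane source, C(x,t) = M/(n_e·A·√(4πDt)) · exp(−(x−vt)²/(4Dt)), with n_e·A the pore (flow) area.
Plume center vt = 0.423 × 27.3 = 11.5479 m, so the well at 15.7 m is 4.1521 m downgradient of the peak.
√(4πDt) = 9.017 m, giving peak height M/(n_e·A·√(4πDt)) = 0.538/(0.28 × 19.6 × 9.017) = 0.01087 kg/m³.
(x−vt)²/(4Dt) = (4.1521)²/(4 × 0.237 × 27.3) = 0.6661; exp(−0.6661) = 0.5137.
C = 0.01087 × 0.5137 = 0.00558 kg/m³.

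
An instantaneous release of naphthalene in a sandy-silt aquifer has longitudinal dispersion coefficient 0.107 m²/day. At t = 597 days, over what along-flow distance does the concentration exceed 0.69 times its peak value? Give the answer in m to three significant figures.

19.5 m

The plume is Gaussian with σ = √(2Dt) = √(2 × 0.107 × 597) = 11.30 m.
C/C_peak = exp(−Δx²/(2σ²)) = 0.69 ⇒ Δx = σ·√(−2 ln 0.69) = 11.30 × 0.8615 = 9.735 m.
Width = 2Δx = 19.5 m.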